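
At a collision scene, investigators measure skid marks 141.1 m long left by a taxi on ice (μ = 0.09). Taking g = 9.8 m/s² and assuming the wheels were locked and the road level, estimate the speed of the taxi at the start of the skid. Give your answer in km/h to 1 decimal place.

Initial speed ≈ 56.8 km/h

Deceleration a = μg = 0.09 × 9.8 = 0.882 m/s².
v = √(2a·d) = √(2 × 0.882 × 141.1) = √248.900 = 15.7766 m/s.
= 15.7766 × 3.6 = 56.796 km/h.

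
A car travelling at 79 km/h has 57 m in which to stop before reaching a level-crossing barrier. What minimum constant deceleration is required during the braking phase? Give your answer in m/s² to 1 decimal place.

79 km/h ÷ 3.6 = 21.9444 m/s.
v² = 2a·d ⇒ a = v²/(2d) = 21.9444² / (2 × 57.000) = 481.557 / 114.000 = 4.2242 m/s².

Required deceleration ≈ 4.2 m/s²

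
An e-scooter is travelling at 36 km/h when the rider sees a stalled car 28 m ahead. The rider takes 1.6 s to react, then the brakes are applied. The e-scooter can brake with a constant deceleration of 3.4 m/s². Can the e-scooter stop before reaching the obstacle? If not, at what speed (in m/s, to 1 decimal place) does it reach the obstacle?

No — it strikes the obstacle at 4.3 m/s

36 km/h ÷ 3.6 = 10.0000 m/s.
Reaction distance = 10.0000 × 1.6 = 16.000 m.
Braking distance needed to stop: v²/(2a) = 100.000 / 6.800 = 14.706 m, so total needed = 16.000 + 14.706 = 30.706 m > 28 m — it cannot stop.
Distance remaining when braking begins: 28 − 16.000 = 12.000 m.
v² = v₀² − 2a·d = 100.000 − 2 × 3.400 × 12.000 = 18.400 m²/s².
v = √18.400 = 4.290 m/s.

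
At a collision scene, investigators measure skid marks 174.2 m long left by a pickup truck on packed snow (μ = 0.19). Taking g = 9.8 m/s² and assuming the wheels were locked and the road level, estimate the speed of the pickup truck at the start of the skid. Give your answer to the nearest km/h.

Deceleration a = μg = 0.19 × 9.8 = 1.862 m/s².
v = √(2a·d) = √(2 × 1.862 × 174.2) = √648.721 = 25.4700 m/s.
= 25.4700 × 3.6 = 91.692 km/h.

Initial speed ≈ 92 km/h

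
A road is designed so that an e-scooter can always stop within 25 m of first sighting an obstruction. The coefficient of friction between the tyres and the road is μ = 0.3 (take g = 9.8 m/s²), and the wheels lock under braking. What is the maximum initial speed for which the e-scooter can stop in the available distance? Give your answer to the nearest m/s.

Maximum speed ≈ 12 m/s

a = μg = 0.3 × 9.8 = 2.940 m/s².
v²/(2a) = d ⇒ v = √(2 × 2.940 × 25) = √147.00 = 12.1244 m/s.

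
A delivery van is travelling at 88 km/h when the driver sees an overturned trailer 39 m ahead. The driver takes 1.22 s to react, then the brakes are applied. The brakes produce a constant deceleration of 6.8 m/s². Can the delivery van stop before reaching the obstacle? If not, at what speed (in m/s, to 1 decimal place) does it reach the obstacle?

88 km/h ÷ 3.6 = 24.4444 m/s.
Reaction distance = 24.4444 × 1.22 = 29.822 m.
Braking distance needed to stop: v²/(2a) = 597.529 / 13.600 = 43.936 m, so total needed = 29.822 + 43.936 = 73.758 m > 39 m — it cannot stop.
Distance remaining when braking begins: 39 − 29.822 = 9.178 m.
v² = v₀² − 2a·d = 597.529 − 2 × 6.800 × 9.178 = 472.708 m²/s².
v = √472.708 = 21.742 m/s.

No — it strikes the obstacle at 21.7 m/s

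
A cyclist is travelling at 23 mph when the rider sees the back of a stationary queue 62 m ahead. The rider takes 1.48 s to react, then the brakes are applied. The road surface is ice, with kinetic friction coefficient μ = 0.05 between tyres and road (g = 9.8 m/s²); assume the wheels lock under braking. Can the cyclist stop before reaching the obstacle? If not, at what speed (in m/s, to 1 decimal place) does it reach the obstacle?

No — it strikes the obstacle at 7.7 m/s

23 mph × 0.44704 = 10.2819 m/s.
a = μg = 0.05 × 9.8 = 0.490 m/s².
Reaction distance = 10.2819 × 1.48 = 15.217 m.
Braking distance needed to stop: v²/(2a) = 105.717 / 0.980 = 107.874 m, so total needed = 15.217 + 107.874 = 123.091 m > 62 m — it cannot stop.
Distance remaining when braking begins: 62 − 15.217 = 46.783 m.
v² = v₀² − 2a·d = 105.717 − 2 × 0.490 × 46.783 = 59.870 m²/s².
v = √59.870 = 7.738 m/s.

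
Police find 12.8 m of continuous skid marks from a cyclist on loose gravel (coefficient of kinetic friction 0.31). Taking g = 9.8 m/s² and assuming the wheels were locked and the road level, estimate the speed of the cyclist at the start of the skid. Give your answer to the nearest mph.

Deceleration a = μg = 0.31 × 9.8 = 3.038 m/s².
v = √(2a·d) = √(2 × 3.038 × 12.8) = √77.773 = 8.8189 m/s.
= 8.8189 ÷ 0.44704 = 19.727 mph.

Initial speed ≈ 20 mph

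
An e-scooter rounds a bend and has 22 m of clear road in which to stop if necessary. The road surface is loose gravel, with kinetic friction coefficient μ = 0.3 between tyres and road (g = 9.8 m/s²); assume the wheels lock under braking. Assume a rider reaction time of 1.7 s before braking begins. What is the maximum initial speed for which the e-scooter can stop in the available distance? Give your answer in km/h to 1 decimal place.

a = μg = 0.3 × 9.8 = 2.940 m/s².
Stopping distance: v·t_r + v²/(2a) = 22 with t_r = 1.7 s and a = 2.940 m/s².
So v² + 9.996 v − 129.36 = 0.
Positive root: v = −a·t_r + √((a·t_r)² + 2a·d) = −4.998 + √(24.980 + 129.36) = 7.4254 m/s.
7.4254 m/s × 3.6 = 26.731 km/h.

Maximum speed ≈ 26.7 km/h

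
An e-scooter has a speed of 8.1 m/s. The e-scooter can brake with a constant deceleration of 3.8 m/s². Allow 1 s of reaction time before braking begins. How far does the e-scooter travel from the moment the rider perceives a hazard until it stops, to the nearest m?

Reaction distance = v·t_r = 8.1000 × 1 = 8.100 m.
Braking distance = v²/(2a) = 8.1000² / (2 × 3.800) = 65.610 / 7.600 = 8.633 m.
Total = 8.100 + 8.633 = 16.733 m.

Total stopping distance ≈ 17 m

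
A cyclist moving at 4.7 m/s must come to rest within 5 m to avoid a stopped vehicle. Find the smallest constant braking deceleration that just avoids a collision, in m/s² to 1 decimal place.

Required deceleration ≈ 2.2 m/s²

v² = 2a·d ⇒ a = v²/(2d) = 4.7000² / (2 × 5.000) = 22.090 / 10.000 = 2.2090 m/s².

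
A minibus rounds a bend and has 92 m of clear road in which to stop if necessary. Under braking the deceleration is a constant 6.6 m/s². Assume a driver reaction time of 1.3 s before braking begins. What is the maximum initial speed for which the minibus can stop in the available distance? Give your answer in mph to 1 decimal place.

Maximum speed ≈ 61.1 mph

Stopping distance: v·t_r + v²/(2a) = 92 with t_r = 1.3 s and a = 6.600 m/s².
So v² + 17.160 v − 1214.40 = 0.
Positive root: v = −a·t_r + √((a·t_r)² + 2a·d) = −8.580 + √(73.616 + 1214.40) = 27.3089 m/s.
27.3089 m/s ÷ 0.44704 = 61.088 mph.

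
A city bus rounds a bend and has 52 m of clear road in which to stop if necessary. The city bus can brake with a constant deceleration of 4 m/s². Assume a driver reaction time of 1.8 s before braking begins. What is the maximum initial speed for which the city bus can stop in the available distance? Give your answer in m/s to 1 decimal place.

Maximum speed ≈ 14.4 m/s

Stopping distance: v·t_r + v²/(2a) = 52 with t_r = 1.8 s and a = 4.000 m/s².
So v² + 14.400 v − 416.00 = 0.
Positive root: v = −a·t_r + √((a·t_r)² + 2a·d) = −7.200 + √(51.840 + 416.00) = 14.4296 m/s.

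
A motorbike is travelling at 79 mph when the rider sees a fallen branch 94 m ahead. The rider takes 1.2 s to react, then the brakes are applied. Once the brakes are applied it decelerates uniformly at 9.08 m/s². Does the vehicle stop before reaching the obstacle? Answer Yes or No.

79 mph × 0.44704 = 35.3162 m/s.
Reaction distance = 35.3162 × 1.2 = 42.379 m.
Braking distance = v²/(2a) = 1247.234 / 18.160 = 68.680 m.
Total stopping distance = 42.379 + 68.680 = 111.059 m, vs 94 m available — it cannot stop in time and overshoots by 111.059 − 94 = 17.059 m.

No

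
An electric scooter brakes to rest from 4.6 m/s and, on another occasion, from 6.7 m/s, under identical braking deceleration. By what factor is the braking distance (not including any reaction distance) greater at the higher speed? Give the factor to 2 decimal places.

Factor ≈ 2.12

Braking distance d = v²/(2a), so with a fixed, d ∝ v².
Factor = (6.7/4.6)² = 1.4565² = 2.1214.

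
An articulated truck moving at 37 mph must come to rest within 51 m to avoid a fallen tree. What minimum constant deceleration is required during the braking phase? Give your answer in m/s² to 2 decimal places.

37 mph × 0.44704 = 16.5405 m/s.
v² = 2a·d ⇒ a = v²/(2d) = 16.5405² / (2 × 51.000) = 273.588 / 102.000 = 2.6822 m/s².

Required deceleration ≈ 2.68 m/s²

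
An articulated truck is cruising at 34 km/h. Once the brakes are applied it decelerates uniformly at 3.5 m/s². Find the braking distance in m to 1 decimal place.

Braking distance ≈ 12.7 m

34 km/h ÷ 3.6 = 9.4444 m/s.
Braking distance = v²/(2a) = 9.4444² / (2 × 3.500) = 89.197 / 7.000 = 12.742 m.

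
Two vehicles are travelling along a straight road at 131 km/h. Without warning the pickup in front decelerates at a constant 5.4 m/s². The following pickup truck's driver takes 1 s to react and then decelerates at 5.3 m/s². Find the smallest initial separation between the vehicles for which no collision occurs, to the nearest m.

131 km/h ÷ 3.6 = 36.3889 m/s.
Leader travels v²/(2a_L) = 1324.152 / 10.800 = 122.607 m before stopping.
Follower covers v·t_r = 36.3889 × 1 = 36.389 m while reacting, then v²/(2a_F) = 1324.152 / 10.600 = 124.920 m while braking, for a total of 36.389 + 124.920 = 161.309 m.
Since a_F ≤ a_L and the follower starts braking later, the follower is never slower than the leader, so the closest approach is when both have stopped.
Minimum gap = 161.309 − 122.607 = 38.702 m.

Minimum gap ≈ 39 m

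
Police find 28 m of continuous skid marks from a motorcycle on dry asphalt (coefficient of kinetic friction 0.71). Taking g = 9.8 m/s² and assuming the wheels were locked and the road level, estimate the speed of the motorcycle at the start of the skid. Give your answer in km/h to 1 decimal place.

Deceleration a = μg = 0.71 × 9.8 = 6.958 m/s².
v = √(2a·d) = √(2 × 6.958 × 28) = √389.648 = 19.7395 m/s.
= 19.7395 × 3.6 = 71.062 km/h.

Initial speed ≈ 71.1 km/h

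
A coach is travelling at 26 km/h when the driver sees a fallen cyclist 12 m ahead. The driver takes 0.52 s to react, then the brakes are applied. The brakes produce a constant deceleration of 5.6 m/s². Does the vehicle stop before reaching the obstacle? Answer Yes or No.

26 km/h ÷ 3.6 = 7.2222 m/s.
Reaction distance = 7.2222 × 0.52 = 3.756 m.
Braking distance = v²/(2a) = 52.160 / 11.200 = 4.657 m.
Total stopping distance = 3.756 + 4.657 = 8.413 m, vs 12 m available — it stops with 12 − 8.413 = 3.587 m to spare.

Yes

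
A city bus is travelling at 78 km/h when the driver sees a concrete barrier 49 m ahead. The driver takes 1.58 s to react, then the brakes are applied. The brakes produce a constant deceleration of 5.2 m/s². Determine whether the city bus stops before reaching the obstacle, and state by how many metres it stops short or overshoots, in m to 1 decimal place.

No — it overshoots by 30.4 m

78 km/h ÷ 3.6 = 21.6667 m/s.
Reaction distance = 21.6667 × 1.58 = 34.233 m.
Braking distance = v²/(2a) = 469.446 / 10.400 = 45.139 m.
Total stopping distance = 34.233 + 45.139 = 79.372 m, vs 49 m available — it cannot stop in time and overshoots by 79.372 − 49 = 30.372 m.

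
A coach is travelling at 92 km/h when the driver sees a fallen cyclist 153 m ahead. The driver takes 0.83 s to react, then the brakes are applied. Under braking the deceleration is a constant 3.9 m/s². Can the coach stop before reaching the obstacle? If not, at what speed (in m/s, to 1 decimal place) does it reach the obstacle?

92 km/h ÷ 3.6 = 25.5556 m/s.
Reaction distance = 25.5556 × 0.83 = 21.211 m.
Braking distance = v²/(2a) = 653.089 / 7.800 = 83.729 m.
Total stopping distance = 21.211 + 83.729 = 104.940 m, vs 153 m available — it stops with 153 − 104.940 = 48.060 m to spare.

Yes — it stops about 48.1 m short of the obstacle, so it never reaches it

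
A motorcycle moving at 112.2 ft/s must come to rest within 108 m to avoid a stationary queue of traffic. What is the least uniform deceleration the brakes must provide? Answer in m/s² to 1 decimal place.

Required deceleration ≈ 5.4 m/s²

112.2 ft/s × 0.3048 = 34.1986 m/s.
v² = 2a·d ⇒ a = v²/(2d) = 34.1986² / (2 × 108.000) = 1169.544 / 216.000 = 5.4146 m/s².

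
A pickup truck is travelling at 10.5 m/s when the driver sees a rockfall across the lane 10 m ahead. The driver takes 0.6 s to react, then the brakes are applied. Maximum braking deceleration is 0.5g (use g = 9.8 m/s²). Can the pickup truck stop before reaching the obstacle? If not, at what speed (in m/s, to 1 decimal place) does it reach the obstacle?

a = 0.5 × 9.8 = 4.900 m/s².
Reaction distance = 10.5000 × 0.6 = 6.300 m.
Braking distance needed to stop: v²/(2a) = 110.250 / 9.800 = 11.250 m, so total needed = 6.300 + 11.250 = 17.550 m > 10 m — it cannot stop.
Distance remaining when braking begins: 10 − 6.300 = 3.700 m.
v² = v₀² − 2a·d = 110.250 − 2 × 4.900 × 3.700 = 73.990 m²/s².
v = √73.990 = 8.602 m/s.

No — it strikes the obstacle at 8.6 m/s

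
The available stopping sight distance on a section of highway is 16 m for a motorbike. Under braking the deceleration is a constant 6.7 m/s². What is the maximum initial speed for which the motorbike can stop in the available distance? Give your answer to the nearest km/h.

Maximum speed ≈ 53 km/h

v²/(2a) = d ⇒ v = √(2 × 6.700 × 16) = √214.40 = 14.6424 m/s.
14.6424 m/s × 3.6 = 52.713 km/h.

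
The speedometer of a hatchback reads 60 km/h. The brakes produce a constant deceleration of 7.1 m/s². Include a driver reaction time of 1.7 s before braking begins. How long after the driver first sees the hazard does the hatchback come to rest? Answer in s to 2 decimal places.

60 km/h ÷ 3.6 = 16.6667 m/s.
Braking time = v/a = 16.6667 / 7.100 = 2.347 s.
Total = 1.7 + 2.347 = 4.047 s.

Total time ≈ 4.05 s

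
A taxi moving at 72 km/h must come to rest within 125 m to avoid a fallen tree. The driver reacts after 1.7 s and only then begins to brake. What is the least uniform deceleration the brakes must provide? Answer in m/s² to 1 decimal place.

Required deceleration ≈ 2.2 m/s²

72 km/h ÷ 3.6 = 20.0000 m/s.
Distance covered during reaction = 20.0000 × 1.7 = 34.000 m.
Distance available for braking: 125 − 34.000 = 91.000 m.
v² = 2a·d ⇒ a = v²/(2d) = 20.0000² / (2 × 91.000) = 400.000 / 182.000 = 2.1978 m/s².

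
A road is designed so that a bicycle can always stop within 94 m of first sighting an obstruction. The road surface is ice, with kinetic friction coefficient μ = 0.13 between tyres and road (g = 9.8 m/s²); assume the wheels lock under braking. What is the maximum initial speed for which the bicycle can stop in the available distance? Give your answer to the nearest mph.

a = μg = 0.13 × 9.8 = 1.274 m/s².
v²/(2a) = d ⇒ v = √(2 × 1.274 × 94) = √239.51 = 15.4761 m/s.
15.4761 m/s ÷ 0.44704 = 34.619 mph.

Maximum speed ≈ 35 mph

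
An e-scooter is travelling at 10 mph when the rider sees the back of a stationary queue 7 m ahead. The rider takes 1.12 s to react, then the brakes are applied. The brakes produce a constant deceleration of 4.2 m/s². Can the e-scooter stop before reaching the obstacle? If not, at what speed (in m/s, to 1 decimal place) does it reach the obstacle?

No — it strikes the obstacle at 1.8 m/s

10 mph × 0.44704 = 4.4704 m/s.
Reaction distance = 4.4704 × 1.12 = 5.007 m.
Braking distance needed to stop: v²/(2a) = 19.984 / 8.400 = 2.379 m, so total needed = 5.007 + 2.379 = 7.386 m > 7 m — it cannot stop.
Distance remaining when braking begins: 7 − 5.007 = 1.993 m.
v² = v₀² − 2a·d = 19.984 − 2 × 4.200 × 1.993 = 3.243 m²/s².
v = √3.243 = 1.801 m/s.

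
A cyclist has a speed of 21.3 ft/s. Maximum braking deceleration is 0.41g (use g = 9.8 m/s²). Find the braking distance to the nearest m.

21.3 ft/s × 0.3048 = 6.4922 m/s.
a = 0.41 × 9.8 = 4.018 m/s².
Braking distance = v²/(2a) = 6.4922² / (2 × 4.018) = 42.149 / 8.036 = 5.245 m.

Braking distance ≈ 5 m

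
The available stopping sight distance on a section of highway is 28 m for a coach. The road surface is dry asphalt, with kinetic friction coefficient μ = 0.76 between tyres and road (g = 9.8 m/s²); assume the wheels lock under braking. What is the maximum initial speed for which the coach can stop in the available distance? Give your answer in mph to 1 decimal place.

a = μg = 0.76 × 9.8 = 7.448 m/s².
v²/(2a) = d ⇒ v = √(2 × 7.448 × 28) = √417.09 = 20.4228 m/s.
20.4228 m/s ÷ 0.44704 = 45.685 mph.

Maximum speed ≈ 45.7 mph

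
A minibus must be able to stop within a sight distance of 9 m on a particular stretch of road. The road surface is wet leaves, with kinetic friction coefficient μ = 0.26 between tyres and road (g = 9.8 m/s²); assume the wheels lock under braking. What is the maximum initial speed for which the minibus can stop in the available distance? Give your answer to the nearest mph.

a = μg = 0.26 × 9.8 = 2.548 m/s².
v²/(2a) = d ⇒ v = √(2 × 2.548 × 9) = √45.86 = 6.7720 m/s.
6.7720 m/s ÷ 0.44704 = 15.149 mph.

Maximum speed ≈ 15 mph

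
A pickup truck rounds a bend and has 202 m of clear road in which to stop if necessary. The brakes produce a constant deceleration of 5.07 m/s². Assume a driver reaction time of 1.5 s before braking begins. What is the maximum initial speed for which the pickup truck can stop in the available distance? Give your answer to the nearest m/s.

Stopping distance: v·t_r + v²/(2a) = 202 with t_r = 1.5 s and a = 5.070 m/s².
So v² + 15.210 v − 2048.28 = 0.
Positive root: v = −a·t_r + √((a·t_r)² + 2a·d) = −7.605 + √(57.836 + 2048.28) = 38.2874 m/s.

Maximum speed ≈ 38 m/s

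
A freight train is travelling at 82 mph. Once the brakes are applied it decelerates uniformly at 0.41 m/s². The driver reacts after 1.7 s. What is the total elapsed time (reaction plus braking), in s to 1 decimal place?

Total time ≈ 91.1 s

82 mph × 0.44704 = 36.6573 m/s.
Braking time = v/a = 36.6573 / 0.410 = 89.408 s.
Total = 1.7 + 89.408 = 91.108 s.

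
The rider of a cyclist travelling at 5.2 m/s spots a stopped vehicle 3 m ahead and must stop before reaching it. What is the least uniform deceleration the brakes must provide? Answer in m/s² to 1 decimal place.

v² = 2a·d ⇒ a = v²/(2d) = 5.2000² / (2 × 3.000) = 27.040 / 6.000 = 4.5067 m/s².

Required deceleration ≈ 4.5 m/s²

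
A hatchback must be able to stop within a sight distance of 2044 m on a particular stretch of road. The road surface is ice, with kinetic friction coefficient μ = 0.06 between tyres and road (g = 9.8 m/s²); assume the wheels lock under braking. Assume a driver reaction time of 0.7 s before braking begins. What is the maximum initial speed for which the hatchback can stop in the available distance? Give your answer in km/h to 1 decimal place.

Maximum speed ≈ 175.0 km/h

a = μg = 0.06 × 9.8 = 0.588 m/s².
Stopping distance: v·t_r + v²/(2a) = 2044 with t_r = 0.7 s and a = 0.588 m/s².
So v² + 0.823 v − 2403.74 = 0.
Positive root: v = −a·t_r + √((a·t_r)² + 2a·d) = −0.412 + √(0.170 + 2403.74) = 48.6177 m/s.
48.6177 m/s × 3.6 = 175.024 km/h.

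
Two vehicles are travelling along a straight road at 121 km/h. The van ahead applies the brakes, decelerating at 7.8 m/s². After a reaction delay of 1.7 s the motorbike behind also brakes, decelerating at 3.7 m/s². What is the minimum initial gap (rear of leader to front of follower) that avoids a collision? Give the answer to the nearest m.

Minimum gap ≈ 137 m

121 km/h ÷ 3.6 = 33.6111 m/s.
Leader travels v²/(2a_L) = 1129.706 / 15.600 = 72.417 m before stopping.
Follower covers v·t_r = 33.6111 × 1.7 = 57.139 m while reacting, then v²/(2a_F) = 1129.706 / 7.400 = 152.663 m while braking, for a total of 57.139 + 152.663 = 209.802 m.
Since a_F ≤ a_L and the follower starts braking later, the follower is never slower than the leader, so the closest approach is when both have stopped.
Minimum gap = 209.802 − 72.417 = 137.385 m.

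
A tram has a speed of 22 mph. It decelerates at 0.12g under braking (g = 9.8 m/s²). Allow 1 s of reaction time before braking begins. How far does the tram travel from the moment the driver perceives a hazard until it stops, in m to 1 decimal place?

Total stopping distance ≈ 51.0 m

22 mph × 0.44704 = 9.8349 m/s.
a = 0.12 × 9.8 = 1.176 m/s².
Reaction distance = v·t_r = 9.8349 × 1 = 9.835 m.
Braking distance = v²/(2a) = 9.8349² / (2 × 1.176) = 96.725 / 2.352 = 41.125 m.
Total = 9.835 + 41.125 = 50.960 m.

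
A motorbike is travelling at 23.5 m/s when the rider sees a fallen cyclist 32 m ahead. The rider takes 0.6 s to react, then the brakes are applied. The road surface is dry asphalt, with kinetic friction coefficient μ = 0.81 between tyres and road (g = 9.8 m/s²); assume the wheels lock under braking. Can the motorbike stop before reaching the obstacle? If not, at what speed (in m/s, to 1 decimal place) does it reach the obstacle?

a = μg = 0.81 × 9.8 = 7.938 m/s².
Reaction distance = 23.5000 × 0.6 = 14.100 m.
Braking distance needed to stop: v²/(2a) = 552.250 / 15.876 = 34.785 m, so total needed = 14.100 + 34.785 = 48.885 m > 32 m — it cannot stop.
Distance remaining when braking begins: 32 − 14.100 = 17.900 m.
v² = v₀² − 2a·d = 552.250 − 2 × 7.938 × 17.900 = 268.070 m²/s².
v = √268.070 = 16.373 m/s.

No — it strikes the obstacle at 16.4 m/s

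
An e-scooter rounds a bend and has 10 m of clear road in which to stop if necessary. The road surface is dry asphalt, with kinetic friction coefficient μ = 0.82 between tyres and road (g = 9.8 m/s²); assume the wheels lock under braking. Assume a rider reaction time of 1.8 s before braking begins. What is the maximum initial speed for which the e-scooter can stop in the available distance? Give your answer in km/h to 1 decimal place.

a = μg = 0.82 × 9.8 = 8.036 m/s².
Stopping distance: v·t_r + v²/(2a) = 10 with t_r = 1.8 s and a = 8.036 m/s².
So v² + 28.930 v − 160.72 = 0.
Positive root: v = −a·t_r + √((a·t_r)² + 2a·d) = −14.465 + √(209.236 + 160.72) = 4.7692 m/s.
4.7692 m/s × 3.6 = 17.169 km/h.

Maximum speed ≈ 17.2 km/h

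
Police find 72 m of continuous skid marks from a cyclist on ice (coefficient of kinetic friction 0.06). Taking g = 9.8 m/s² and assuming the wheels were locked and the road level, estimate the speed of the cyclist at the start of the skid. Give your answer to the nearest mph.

Initial speed ≈ 21 mph

Deceleration a = μg = 0.06 × 9.8 = 0.588 m/s².
v = √(2a·d) = √(2 × 0.588 × 72) = √84.672 = 9.2017 m/s.
= 9.2017 ÷ 0.44704 = 20.584 mph.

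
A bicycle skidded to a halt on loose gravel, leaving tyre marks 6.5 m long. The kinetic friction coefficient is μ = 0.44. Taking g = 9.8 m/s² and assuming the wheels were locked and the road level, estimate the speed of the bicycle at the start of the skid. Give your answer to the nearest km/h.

Deceleration a = μg = 0.44 × 9.8 = 4.312 m/s².
v = √(2a·d) = √(2 × 4.312 × 6.5) = √56.056 = 7.4871 m/s.
= 7.4871 × 3.6 = 26.954 km/h.

Initial speed ≈ 27 km/h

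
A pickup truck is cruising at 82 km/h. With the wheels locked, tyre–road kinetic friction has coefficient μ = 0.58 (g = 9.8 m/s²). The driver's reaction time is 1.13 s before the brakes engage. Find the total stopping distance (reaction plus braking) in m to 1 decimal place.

82 km/h ÷ 3.6 = 22.7778 m/s.
a = μg = 0.58 × 9.8 = 5.684 m/s².
Reaction distance = v·t_r = 22.7778 × 1.13 = 25.739 m.
Braking distance = v²/(2a) = 22.7778² / (2 × 5.684) = 518.828 / 11.368 = 45.639 m.
Total = 25.739 + 45.639 = 71.378 m.

Total stopping distance ≈ 71.4 m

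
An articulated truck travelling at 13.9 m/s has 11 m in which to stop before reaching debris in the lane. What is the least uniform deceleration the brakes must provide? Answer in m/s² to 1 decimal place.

Required deceleration ≈ 8.8 m/s²

v² = 2a·d ⇒ a = v²/(2d) = 13.9000² / (2 × 11.000) = 193.210 / 22.000 = 8.7823 m/s².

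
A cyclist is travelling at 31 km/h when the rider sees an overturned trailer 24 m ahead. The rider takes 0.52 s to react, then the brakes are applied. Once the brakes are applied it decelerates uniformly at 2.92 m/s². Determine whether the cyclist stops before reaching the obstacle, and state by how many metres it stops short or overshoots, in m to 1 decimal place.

31 km/h ÷ 3.6 = 8.6111 m/s.
Reaction distance = 8.6111 × 0.52 = 4.478 m.
Braking distance = v²/(2a) = 74.151 / 5.840 = 12.697 m.
Total stopping distance = 4.478 + 12.697 = 17.175 m, vs 24 m available — it stops with 24 − 17.175 = 6.825 m to spare.

Yes — it stops 6.8 m short of the obstacle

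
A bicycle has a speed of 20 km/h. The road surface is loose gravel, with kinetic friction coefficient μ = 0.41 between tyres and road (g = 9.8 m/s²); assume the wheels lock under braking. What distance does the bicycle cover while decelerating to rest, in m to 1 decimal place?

20 km/h ÷ 3.6 = 5.5556 m/s.
a = μg = 0.41 × 9.8 = 4.018 m/s².
Braking distance = v²/(2a) = 5.5556² / (2 × 4.018) = 30.865 / 8.036 = 3.841 m.

Braking distance ≈ 3.8 m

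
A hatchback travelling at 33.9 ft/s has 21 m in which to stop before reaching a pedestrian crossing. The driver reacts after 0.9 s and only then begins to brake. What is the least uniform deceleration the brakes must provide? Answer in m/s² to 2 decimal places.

33.9 ft/s × 0.3048 = 10.3327 m/s.
Distance covered during reaction = 10.3327 × 0.9 = 9.299 m.
Distance available for braking: 21 − 9.299 = 11.701 m.
v² = 2a·d ⇒ a = v²/(2d) = 10.3327² / (2 × 11.701) = 106.765 / 23.402 = 4.5622 m/s².

Required deceleration ≈ 4.56 m/s²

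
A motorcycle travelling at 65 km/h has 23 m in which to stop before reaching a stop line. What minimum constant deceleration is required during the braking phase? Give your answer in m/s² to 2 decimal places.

65 km/h ÷ 3.6 = 18.0556 m/s.
v² = 2a·d ⇒ a = v²/(2d) = 18.0556² / (2 × 23.000) = 326.005 / 46.000 = 7.0871 m/s².

Required deceleration ≈ 7.09 m/s²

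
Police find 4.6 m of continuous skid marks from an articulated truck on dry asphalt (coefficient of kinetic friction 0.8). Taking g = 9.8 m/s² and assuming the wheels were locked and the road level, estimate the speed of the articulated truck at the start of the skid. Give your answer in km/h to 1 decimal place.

Initial speed ≈ 30.6 km/h

Deceleration a = μg = 0.8 × 9.8 = 7.840 m/s².
v = √(2a·d) = √(2 × 7.840 × 4.6) = √72.128 = 8.4928 m/s.
= 8.4928 × 3.6 = 30.574 km/h.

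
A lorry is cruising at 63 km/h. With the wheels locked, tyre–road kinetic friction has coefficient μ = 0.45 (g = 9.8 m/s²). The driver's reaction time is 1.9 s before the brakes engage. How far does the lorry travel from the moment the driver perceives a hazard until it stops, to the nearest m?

Total stopping distance ≈ 68 m

63 km/h ÷ 3.6 = 17.5000 m/s.
a = μg = 0.45 × 9.8 = 4.410 m/s².
Reaction distance = v·t_r = 17.5000 × 1.9 = 33.250 m.
Braking distance = v²/(2a) = 17.5000² / (2 × 4.410) = 306.250 / 8.820 = 34.722 m.
Total = 33.250 + 34.722 = 67.972 m.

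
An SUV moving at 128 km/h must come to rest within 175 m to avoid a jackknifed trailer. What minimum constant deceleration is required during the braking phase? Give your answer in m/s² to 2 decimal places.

Required deceleration ≈ 3.61 m/s²

128 km/h ÷ 3.6 = 35.5556 m/s.
v² = 2a·d ⇒ a = v²/(2d) = 35.5556² / (2 × 175.000) = 1264.201 / 350.000 = 3.6120 m/s².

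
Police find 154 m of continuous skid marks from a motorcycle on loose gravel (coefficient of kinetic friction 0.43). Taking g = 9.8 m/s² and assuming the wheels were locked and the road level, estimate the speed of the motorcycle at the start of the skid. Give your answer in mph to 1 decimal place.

Deceleration a = μg = 0.43 × 9.8 = 4.214 m/s².
v = √(2a·d) = √(2 × 4.214 × 154) = √1297.912 = 36.0265 m/s.
= 36.0265 ÷ 0.44704 = 80.589 mph.

Initial speed ≈ 80.6 mph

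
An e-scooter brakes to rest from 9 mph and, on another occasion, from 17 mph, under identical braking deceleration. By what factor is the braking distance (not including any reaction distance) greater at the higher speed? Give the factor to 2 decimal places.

Braking distance d = v²/(2a), so with a fixed, d ∝ v².
Factor = (17/9)² = 1.8889² = 3.5679.

Factor ≈ 3.57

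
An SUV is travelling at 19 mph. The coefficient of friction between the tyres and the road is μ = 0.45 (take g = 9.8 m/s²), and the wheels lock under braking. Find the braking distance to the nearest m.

19 mph × 0.44704 = 8.4938 m/s.
a = μg = 0.45 × 9.8 = 4.410 m/s².
Braking distance = v²/(2a) = 8.4938² / (2 × 4.410) = 72.145 / 8.820 = 8.180 m.

Braking distance ≈ 8 m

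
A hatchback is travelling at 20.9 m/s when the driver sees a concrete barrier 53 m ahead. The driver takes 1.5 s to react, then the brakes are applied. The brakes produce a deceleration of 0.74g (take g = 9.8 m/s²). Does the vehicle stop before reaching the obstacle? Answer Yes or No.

a = 0.74 × 9.8 = 7.252 m/s².
Reaction distance = 20.9000 × 1.5 = 31.350 m.
Braking distance = v²/(2a) = 436.810 / 14.504 = 30.117 m.
Total stopping distance = 31.350 + 30.117 = 61.467 m, vs 53 m available — it cannot stop in time and overshoots by 61.467 − 53 = 8.467 m.

No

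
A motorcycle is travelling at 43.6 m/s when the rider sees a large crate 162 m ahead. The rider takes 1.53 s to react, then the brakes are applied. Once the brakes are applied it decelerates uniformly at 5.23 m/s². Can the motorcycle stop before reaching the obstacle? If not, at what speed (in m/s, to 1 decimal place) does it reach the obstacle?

Reaction distance = 43.6000 × 1.53 = 66.708 m.
Braking distance needed to stop: v²/(2a) = 1900.960 / 10.460 = 181.736 m, so total needed = 66.708 + 181.736 = 248.444 m > 162 m — it cannot stop.
Distance remaining when braking begins: 162 − 66.708 = 95.292 m.
v² = v₀² − 2a·d = 1900.960 − 2 × 5.230 × 95.292 = 904.206 m²/s².
v = √904.206 = 30.070 m/s.

No — it strikes the obstacle at 30.1 m/s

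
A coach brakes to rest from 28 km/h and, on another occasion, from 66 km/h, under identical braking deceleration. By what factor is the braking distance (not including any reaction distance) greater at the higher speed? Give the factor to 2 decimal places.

Braking distance d = v²/(2a), so with a fixed, d ∝ v².
Factor = (66/28)² = 2.3571² = 5.5559.

Factor ≈ 5.56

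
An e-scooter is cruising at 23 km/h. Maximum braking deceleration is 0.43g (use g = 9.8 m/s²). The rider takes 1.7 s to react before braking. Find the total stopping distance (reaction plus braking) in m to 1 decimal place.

Total stopping distance ≈ 15.7 m

23 km/h ÷ 3.6 = 6.3889 m/s.
a = 0.43 × 9.8 = 4.214 m/s².
Reaction distance = v·t_r = 6.3889 × 1.7 = 10.861 m.
Braking distance = v²/(2a) = 6.3889² / (2 × 4.214) = 40.818 / 8.428 = 4.843 m.
Total = 10.861 + 4.843 = 15.704 m.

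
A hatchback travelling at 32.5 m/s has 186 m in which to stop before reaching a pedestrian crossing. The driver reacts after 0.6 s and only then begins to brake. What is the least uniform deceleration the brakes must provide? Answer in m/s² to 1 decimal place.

Distance covered during reaction = 32.5000 × 0.6 = 19.500 m.
Distance available for braking: 186 − 19.500 = 166.500 m.
v² = 2a·d ⇒ a = v²/(2d) = 32.5000² / (2 × 166.500) = 1056.250 / 333.000 = 3.1719 m/s².

Required deceleration ≈ 3.2 m/s²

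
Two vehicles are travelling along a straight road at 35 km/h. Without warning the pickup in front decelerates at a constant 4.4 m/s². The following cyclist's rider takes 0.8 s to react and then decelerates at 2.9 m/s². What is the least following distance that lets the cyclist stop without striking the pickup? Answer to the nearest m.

Minimum gap ≈ 13 m

35 km/h ÷ 3.6 = 9.7222 m/s.
Leader travels v²/(2a_L) = 94.521 / 8.800 = 10.741 m before stopping.
Follower covers v·t_r = 9.7222 × 0.8 = 7.778 m while reacting, then v²/(2a_F) = 94.521 / 5.800 = 16.297 m while braking, for a total of 7.778 + 16.297 = 24.075 m.
Since a_F ≤ a_L and the follower starts braking later, the follower is never slower than the leader, so the closest approach is when both have stopped.
Minimum gap = 24.075 − 10.741 = 13.334 m.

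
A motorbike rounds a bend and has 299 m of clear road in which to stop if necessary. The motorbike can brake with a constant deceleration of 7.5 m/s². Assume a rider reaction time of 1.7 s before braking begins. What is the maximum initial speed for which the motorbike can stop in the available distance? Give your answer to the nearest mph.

Maximum speed ≈ 124 mph

Stopping distance: v·t_r + v²/(2a) = 299 with t_r = 1.7 s and a = 7.500 m/s².
So v² + 25.500 v − 4485.00 = 0.
Positive root: v = −a·t_r + √((a·t_r)² + 2a·d) = −12.750 + √(162.562 + 4485.00) = 55.4230 m/s.
55.4230 m/s ÷ 0.44704 = 123.978 mph.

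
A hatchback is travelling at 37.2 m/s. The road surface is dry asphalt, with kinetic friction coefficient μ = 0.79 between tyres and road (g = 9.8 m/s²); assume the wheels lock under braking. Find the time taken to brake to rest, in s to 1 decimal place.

Braking time ≈ 4.8 s

a = μg = 0.79 × 9.8 = 7.742 m/s².
Braking time = v/a = 37.2000 / 7.742 = 4.805 s.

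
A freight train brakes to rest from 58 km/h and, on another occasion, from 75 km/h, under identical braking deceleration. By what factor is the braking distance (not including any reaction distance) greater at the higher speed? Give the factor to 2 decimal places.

Braking distance d = v²/(2a), so with a fixed, d ∝ v².
Factor = (75/58)² = 1.2931² = 1.6721.

Factor ≈ 1.67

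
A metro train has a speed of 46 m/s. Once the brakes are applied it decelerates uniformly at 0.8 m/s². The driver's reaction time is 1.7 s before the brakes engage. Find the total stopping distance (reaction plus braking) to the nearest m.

Reaction distance = v·t_r = 46.0000 × 1.7 = 78.200 m.
Braking distance = v²/(2a) = 46.0000² / (2 × 0.800) = 2116.000 / 1.600 = 1322.500 m.
Total = 78.200 + 1322.500 = 1400.700 m.

Total stopping distance ≈ 1401 m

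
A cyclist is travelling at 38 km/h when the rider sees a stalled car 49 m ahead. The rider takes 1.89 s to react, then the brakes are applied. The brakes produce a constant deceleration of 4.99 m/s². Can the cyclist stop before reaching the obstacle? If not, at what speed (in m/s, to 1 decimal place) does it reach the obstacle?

Yes — it stops about 17.9 m short of the obstacle, so it never reaches it

38 km/h ÷ 3.6 = 10.5556 m/s.
Reaction distance = 10.5556 × 1.89 = 19.950 m.
Braking distance = v²/(2a) = 111.421 / 9.980 = 11.164 m.
Total stopping distance = 19.950 + 11.164 = 31.114 m, vs 49 m available — it stops with 49 − 31.114 = 17.886 m to spare.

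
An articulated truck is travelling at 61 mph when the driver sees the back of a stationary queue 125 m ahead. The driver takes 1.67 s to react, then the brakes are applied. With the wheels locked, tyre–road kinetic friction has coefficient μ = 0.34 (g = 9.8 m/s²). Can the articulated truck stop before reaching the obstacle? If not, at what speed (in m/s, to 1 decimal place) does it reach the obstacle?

61 mph × 0.44704 = 27.2694 m/s.
a = μg = 0.34 × 9.8 = 3.332 m/s².
Reaction distance = 27.2694 × 1.67 = 45.540 m.
Braking distance needed to stop: v²/(2a) = 743.620 / 6.664 = 111.588 m, so total needed = 45.540 + 111.588 = 157.128 m > 125 m — it cannot stop.
Distance remaining when braking begins: 125 − 45.540 = 79.460 m.
v² = v₀² − 2a·d = 743.620 − 2 × 3.332 × 79.460 = 214.099 m²/s².
v = √214.099 = 14.632 m/s.

No — it strikes the obstacle at 14.6 m/s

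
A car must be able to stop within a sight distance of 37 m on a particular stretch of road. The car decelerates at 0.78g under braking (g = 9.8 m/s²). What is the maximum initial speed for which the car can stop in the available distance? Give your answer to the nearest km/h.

Maximum speed ≈ 86 km/h

a = 0.78 × 9.8 = 7.644 m/s².
v²/(2a) = d ⇒ v = √(2 × 7.644 × 37) = √565.66 = 23.7836 m/s.
23.7836 m/s × 3.6 = 85.621 km/h.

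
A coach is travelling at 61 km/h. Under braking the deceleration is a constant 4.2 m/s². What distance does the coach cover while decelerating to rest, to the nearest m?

Braking distance ≈ 34 m

61 km/h ÷ 3.6 = 16.9444 m/s.
Braking distance = v²/(2a) = 16.9444² / (2 × 4.200) = 287.113 / 8.400 = 34.180 m.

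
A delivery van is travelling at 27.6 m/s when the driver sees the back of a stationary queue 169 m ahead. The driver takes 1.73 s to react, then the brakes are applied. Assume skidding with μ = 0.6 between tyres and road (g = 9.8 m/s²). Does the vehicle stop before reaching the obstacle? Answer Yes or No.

Yes

a = μg = 0.6 × 9.8 = 5.880 m/s².
Reaction distance = 27.6000 × 1.73 = 47.748 m.
Braking distance = v²/(2a) = 761.760 / 11.760 = 64.776 m.
Total stopping distance = 47.748 + 64.776 = 112.524 m, vs 169 m available — it stops with 169 − 112.524 = 56.476 m to spare.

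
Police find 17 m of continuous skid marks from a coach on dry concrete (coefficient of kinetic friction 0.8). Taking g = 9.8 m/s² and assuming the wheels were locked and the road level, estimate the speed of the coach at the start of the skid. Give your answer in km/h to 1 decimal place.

Initial speed ≈ 58.8 km/h

Deceleration a = μg = 0.8 × 9.8 = 7.840 m/s².
v = √(2a·d) = √(2 × 7.840 × 17) = √266.560 = 16.3267 m/s.
= 16.3267 × 3.6 = 58.776 km/h.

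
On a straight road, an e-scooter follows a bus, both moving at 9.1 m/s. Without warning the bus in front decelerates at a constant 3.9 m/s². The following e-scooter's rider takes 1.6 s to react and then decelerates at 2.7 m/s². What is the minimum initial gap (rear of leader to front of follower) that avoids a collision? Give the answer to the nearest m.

Leader travels v²/(2a_L) = 82.810 / 7.800 = 10.617 m before stopping.
Follower covers v·t_r = 9.1000 × 1.6 = 14.560 m while reacting, then v²/(2a_F) = 82.810 / 5.400 = 15.335 m while braking, for a total of 14.560 + 15.335 = 29.895 m.
Since a_F ≤ a_L and the follower starts braking later, the follower is never slower than the leader, so the closest approach is when both have stopped.
Minimum gap = 29.895 − 10.617 = 19.278 m.

Minimum gap ≈ 19 m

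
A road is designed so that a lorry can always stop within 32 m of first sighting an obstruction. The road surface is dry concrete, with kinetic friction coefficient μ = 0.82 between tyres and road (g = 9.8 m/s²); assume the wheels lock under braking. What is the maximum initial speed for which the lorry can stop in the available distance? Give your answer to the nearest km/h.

Maximum speed ≈ 82 km/h

a = μg = 0.82 × 9.8 = 8.036 m/s².
v²/(2a) = d ⇒ v = √(2 × 8.036 × 32) = √514.30 = 22.6782 m/s.
22.6782 m/s × 3.6 = 81.642 km/h.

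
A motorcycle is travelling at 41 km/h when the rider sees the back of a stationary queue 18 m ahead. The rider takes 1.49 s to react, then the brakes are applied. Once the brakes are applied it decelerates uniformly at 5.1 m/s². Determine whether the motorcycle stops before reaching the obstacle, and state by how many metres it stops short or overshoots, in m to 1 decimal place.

No — it overshoots by 11.7 m

41 km/h ÷ 3.6 = 11.3889 m/s.
Reaction distance = 11.3889 × 1.49 = 16.969 m.
Braking distance = v²/(2a) = 129.707 / 10.200 = 12.716 m.
Total stopping distance = 16.969 + 12.716 = 29.685 m, vs 18 m available — it cannot stop in time and overshoots by 29.685 − 18 = 11.685 m.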